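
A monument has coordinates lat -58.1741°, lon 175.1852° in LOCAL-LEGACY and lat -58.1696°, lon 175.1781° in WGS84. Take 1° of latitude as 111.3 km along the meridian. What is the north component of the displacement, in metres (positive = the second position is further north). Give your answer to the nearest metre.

ΔN = 501 m

Δφ = -58.1696° − -58.1741° = +0.0045°; Δλ = 175.1781° − 175.1852° = -0.0071°.
ΔN = Δφ × 111300 = 500.9 m; ΔE = Δλ × 111300 × cos(-58.1741°) = -0.0071 × 111300 × 0.527340 = -416.7 m.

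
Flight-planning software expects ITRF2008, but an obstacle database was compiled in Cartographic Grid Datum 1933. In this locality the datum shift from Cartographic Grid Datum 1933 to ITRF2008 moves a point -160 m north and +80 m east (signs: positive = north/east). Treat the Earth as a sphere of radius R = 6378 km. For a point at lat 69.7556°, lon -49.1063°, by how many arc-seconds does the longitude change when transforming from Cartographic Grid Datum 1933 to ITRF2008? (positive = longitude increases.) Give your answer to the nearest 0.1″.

Δλ = 7.5″

At latitude 69.7556°, cos φ = 0.346025.
One radian of longitude at latitude φ spans R cos φ, so Δλ = ΔE / (R cos φ) = 80.0 / (6378000 × 0.346025) = 3.6249e-05 rad = 7.477″.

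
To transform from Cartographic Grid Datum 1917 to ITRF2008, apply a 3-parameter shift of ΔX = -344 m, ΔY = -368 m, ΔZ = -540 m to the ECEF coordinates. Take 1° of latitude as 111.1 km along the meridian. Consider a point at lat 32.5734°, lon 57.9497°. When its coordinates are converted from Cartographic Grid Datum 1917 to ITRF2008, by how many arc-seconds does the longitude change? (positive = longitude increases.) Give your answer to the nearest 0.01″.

Δλ = 3.70″

sin φ = 0.538380, cos φ = 0.842702, sin λ = 0.847583, cos λ = 0.530664.
East component: ΔE = −sin λ·ΔX + cos λ·ΔY = −(0.847583)(-344) + (0.530664)(-368) = 96.28 m.
1° of latitude spans 111100 m; at latitude φ, 1° of longitude spans that × cos φ = 93624.2 m, so Δλ = 96.28 / 93624.2 × 3600 = 3.702″.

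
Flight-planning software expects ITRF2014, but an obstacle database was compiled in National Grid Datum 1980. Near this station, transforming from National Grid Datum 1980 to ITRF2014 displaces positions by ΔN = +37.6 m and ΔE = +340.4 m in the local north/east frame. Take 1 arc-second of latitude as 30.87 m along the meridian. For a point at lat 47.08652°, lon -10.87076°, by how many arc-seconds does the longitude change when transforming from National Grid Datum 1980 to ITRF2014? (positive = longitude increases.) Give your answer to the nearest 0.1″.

At latitude 47.08652°, cos φ = 0.680893.
1″ of longitude at this latitude = 30.87 × cos φ = 21.0192 m, so Δλ = 340.4 / 21.0192 = 16.195″.

Δλ = 16.2″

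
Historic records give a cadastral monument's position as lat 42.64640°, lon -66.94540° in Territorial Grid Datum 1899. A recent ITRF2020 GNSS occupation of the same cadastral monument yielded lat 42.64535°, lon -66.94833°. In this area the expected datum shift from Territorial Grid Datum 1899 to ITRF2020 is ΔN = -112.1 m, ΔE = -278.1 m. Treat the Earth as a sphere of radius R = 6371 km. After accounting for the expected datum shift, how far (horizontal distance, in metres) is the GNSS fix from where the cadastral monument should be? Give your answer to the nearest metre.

39 m

Observed coordinate differences: Δφ = -0.00105°, Δλ = -0.00293°.
Converting to metres (1° lat = 111195 m, cos φ = 0.735549): observed ΔN = -116.8 m, observed ΔE = -239.6 m.
Subtracting the expected shift leaves a residual of -116.8 − (-112.1) = -4.7 m north and -239.6 − (-278.1) = 38.5 m east.
Residual distance = √((-4.7)² + 38.5²) = 38.7 m.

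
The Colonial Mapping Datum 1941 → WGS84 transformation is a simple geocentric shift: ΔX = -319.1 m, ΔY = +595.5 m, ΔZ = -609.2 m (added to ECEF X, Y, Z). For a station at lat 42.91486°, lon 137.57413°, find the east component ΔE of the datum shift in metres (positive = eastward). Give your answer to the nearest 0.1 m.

At φ = 42.91486°, λ = 137.57413°: sin φ = 0.680911, cos φ = 0.732366, sin λ = 0.674636, cos λ = -0.738151.
ΔE = −sin λ·ΔX + cos λ·ΔY = −(0.674636)·(-319.1) + (-0.738151)·(595.5) = -224.29 m.

ΔE = -224.3 m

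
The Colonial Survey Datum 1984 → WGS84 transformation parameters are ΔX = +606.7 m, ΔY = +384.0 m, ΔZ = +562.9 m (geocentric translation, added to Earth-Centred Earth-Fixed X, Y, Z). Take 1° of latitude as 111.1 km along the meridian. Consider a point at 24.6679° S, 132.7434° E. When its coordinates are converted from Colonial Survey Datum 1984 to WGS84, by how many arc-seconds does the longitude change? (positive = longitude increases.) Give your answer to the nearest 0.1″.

Δλ = -25.2″

sin φ = -0.417358, cos φ = 0.908742, sin λ = 0.734401, cos λ = -0.678716.
East component: ΔE = −sin λ·ΔX + cos λ·ΔY = −(0.734401)(606.7) + (-0.678716)(384.0) = -706.19 m.
1° of latitude spans 111100 m; at latitude φ, 1° of longitude spans that × cos φ = 100961.3 m, so Δλ = -706.19 / 100961.3 × 3600 = -25.181″.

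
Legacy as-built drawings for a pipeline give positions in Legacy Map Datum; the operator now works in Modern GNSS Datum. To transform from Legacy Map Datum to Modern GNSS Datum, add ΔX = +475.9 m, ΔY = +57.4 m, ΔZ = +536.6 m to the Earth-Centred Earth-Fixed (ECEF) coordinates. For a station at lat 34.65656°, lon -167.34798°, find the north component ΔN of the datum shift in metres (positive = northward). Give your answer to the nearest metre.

ΔN = 713 m

At φ = 34.65656°, λ = -167.34798°: sin φ = 0.568656, cos φ = 0.822575, sin λ = -0.219029, cos λ = -0.975718.
ΔN = −sin φ cos λ·ΔX − sin φ sin λ·ΔY + cos φ·ΔZ = −(0.568656)(-0.975718)(475.9) − (0.568656)(-0.219029)(57.4) + (0.822575)(536.6) = 712.60 m.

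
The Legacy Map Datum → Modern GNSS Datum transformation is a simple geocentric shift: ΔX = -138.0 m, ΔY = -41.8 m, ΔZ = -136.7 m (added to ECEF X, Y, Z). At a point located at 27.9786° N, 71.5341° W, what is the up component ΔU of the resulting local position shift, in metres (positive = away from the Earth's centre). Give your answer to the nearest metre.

ΔU = -68 m

At φ = 27.9786°, λ = -71.5341°: sin φ = 0.469142, cos φ = 0.883123, sin λ = -0.948512, cos λ = 0.316740.
ΔU = cos φ cos λ·ΔX + cos φ sin λ·ΔY + sin φ·ΔZ = (0.883123)(0.316740)(-138.0) + (0.883123)(-0.948512)(-41.8) + (0.469142)(-136.7) = -67.72 m.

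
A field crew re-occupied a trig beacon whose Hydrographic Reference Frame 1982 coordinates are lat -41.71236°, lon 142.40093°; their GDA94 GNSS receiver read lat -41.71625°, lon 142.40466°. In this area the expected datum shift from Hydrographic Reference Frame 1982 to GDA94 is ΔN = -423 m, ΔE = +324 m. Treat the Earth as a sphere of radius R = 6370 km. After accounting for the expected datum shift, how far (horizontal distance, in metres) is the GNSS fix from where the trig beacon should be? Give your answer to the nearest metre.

17 m

Observed coordinate differences: Δφ = -0.00389°, Δλ = +0.00373°.
Converting to metres (1° lat = 111177 m, cos φ = 0.746495): observed ΔN = -432.5 m, observed ΔE = 309.6 m.
Subtracting the expected shift leaves a residual of -432.5 − (-423) = -9.5 m north and 309.6 − (324) = -14.4 m east.
Residual distance = √((-9.5)² + (-14.4)²) = 17.3 m.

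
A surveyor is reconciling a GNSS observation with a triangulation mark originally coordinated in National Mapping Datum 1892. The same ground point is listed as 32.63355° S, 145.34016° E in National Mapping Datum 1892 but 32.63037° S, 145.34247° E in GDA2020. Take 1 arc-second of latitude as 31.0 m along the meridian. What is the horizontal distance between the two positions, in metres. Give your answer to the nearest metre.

Δφ = -32.63037° − -32.63355° = +0.00318°; Δλ = 145.34247° − 145.34016° = +0.00231°.
1° of latitude = 3600 × 31.00 = 111600 m.
ΔN = Δφ × 111600 = 354.9 m; ΔE = Δλ × 111600 × cos(-32.63355°) = +0.00231 × 111600 × 0.842137 = 217.1 m.
Distance = √(ΔE² + ΔN²) = √(217.1² + 354.9²) = 416.0 m.

416 m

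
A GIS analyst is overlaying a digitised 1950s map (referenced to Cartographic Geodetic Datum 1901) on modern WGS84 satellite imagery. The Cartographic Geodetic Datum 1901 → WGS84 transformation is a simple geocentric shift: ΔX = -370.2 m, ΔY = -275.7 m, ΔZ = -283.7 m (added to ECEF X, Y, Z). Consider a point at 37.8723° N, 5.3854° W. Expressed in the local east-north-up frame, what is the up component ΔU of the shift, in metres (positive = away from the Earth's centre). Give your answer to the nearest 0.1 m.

ΔU = -444.7 m

At φ = 37.8723°, λ = -5.3854°: sin φ = 0.613904, cos φ = 0.789381, sin λ = -0.093855, cos λ = 0.995586.
ΔU = cos φ cos λ·ΔX + cos φ sin λ·ΔY + sin φ·ΔZ = (0.789381)(0.995586)(-370.2) + (0.789381)(-0.093855)(-275.7) + (0.613904)(-283.7) = -444.68 m.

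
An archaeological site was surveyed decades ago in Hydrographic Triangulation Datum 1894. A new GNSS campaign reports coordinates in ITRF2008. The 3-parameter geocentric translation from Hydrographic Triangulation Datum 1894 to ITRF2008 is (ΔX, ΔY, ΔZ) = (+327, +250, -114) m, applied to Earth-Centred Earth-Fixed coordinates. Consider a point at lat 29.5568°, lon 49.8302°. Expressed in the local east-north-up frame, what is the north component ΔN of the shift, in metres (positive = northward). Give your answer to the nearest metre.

At φ = 29.5568°, λ = 49.8302°: sin φ = 0.493286, cos φ = 0.869867, sin λ = 0.764136, cos λ = 0.645055.
ΔN = −sin φ cos λ·ΔX − sin φ sin λ·ΔY + cos φ·ΔZ = −(0.493286)(0.645055)(327) − (0.493286)(0.764136)(250) + (0.869867)(-114) = -297.45 m.

ΔN = -297 m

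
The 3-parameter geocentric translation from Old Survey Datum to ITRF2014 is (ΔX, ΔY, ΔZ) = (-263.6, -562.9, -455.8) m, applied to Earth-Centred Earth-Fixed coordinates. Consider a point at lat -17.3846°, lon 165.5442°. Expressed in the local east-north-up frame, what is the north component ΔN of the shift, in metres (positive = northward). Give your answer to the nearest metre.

The local north axis is (−sin φ cos λ, −sin φ sin λ, cos φ), giving ΔN = 76.266 − 41.985 − 434.979 = -400.70 m.

ΔN = -401 m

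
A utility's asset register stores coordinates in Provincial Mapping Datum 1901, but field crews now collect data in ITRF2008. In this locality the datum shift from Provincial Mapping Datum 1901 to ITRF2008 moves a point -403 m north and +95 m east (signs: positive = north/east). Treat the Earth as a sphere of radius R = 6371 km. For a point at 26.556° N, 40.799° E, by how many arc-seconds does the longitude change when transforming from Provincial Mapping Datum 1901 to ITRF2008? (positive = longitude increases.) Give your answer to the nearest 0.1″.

Δλ = 3.4″

At latitude 26.556°, cos φ = 0.894498.
One radian of longitude at latitude φ spans R cos φ, so Δλ = ΔE / (R cos φ) = 95.0 / (6371000 × 0.894498) = 1.6670e-05 rad = 3.438″.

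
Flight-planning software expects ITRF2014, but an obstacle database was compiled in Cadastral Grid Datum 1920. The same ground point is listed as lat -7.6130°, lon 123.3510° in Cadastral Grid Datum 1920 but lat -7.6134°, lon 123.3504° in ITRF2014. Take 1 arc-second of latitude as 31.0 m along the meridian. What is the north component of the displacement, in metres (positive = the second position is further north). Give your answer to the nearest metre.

ΔN = -45 m

Δφ = -7.6134° − -7.6130° = -0.0004°; Δλ = 123.3504° − 123.3510° = -0.0006°.
1° of latitude = 3600 × 31.00 = 111600 m.
ΔN = Δφ × 111600 = -44.6 m; ΔE = Δλ × 111600 × cos(-7.6130°) = -0.0006 × 111600 × 0.991186 = -66.4 m.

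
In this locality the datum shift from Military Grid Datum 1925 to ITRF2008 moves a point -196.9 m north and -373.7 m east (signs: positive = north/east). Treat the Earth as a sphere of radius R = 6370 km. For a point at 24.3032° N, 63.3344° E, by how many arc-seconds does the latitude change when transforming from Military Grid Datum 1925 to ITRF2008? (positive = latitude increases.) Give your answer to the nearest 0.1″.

On a sphere of radius R, 1 rad of latitude = R, so Δφ = ΔN / R = -196.9 / 6370000 = -3.0911e-05 rad = -6.376″.

Δφ = -6.4″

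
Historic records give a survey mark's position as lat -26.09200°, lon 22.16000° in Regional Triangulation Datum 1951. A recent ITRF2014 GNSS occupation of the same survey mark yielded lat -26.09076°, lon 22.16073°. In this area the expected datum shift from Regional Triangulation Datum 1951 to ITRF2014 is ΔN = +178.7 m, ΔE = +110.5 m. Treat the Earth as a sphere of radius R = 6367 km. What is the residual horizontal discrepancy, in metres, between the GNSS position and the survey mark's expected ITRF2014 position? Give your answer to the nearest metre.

56 m

Observed coordinate differences: Δφ = +0.00124°, Δλ = +0.00073°.
Converting to metres (1° lat = 111125 m, cos φ = 0.898089): observed ΔN = 137.8 m, observed ΔE = 72.9 m.
Subtracting the expected shift leaves a residual of 137.8 − (178.7) = -40.9 m north and 72.9 − (110.5) = -37.6 m east.
Residual distance = √((-40.9)² + (-37.6)²) = 55.6 m.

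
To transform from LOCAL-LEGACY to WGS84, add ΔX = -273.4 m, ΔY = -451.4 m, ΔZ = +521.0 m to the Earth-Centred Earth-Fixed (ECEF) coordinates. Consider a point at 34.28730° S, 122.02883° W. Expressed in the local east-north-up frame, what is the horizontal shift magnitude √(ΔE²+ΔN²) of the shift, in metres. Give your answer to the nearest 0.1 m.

727.8 m

At φ = -34.28730°, λ = -122.02883°: sin φ = -0.563343, cos φ = 0.826223, sin λ = -0.847781, cos λ = -0.530346.
ΔE = −sin λ·ΔX + cos λ·ΔY = −(-0.847781)·(-273.4) + (-0.530346)·(-451.4) = 7.61 m.
ΔN = −sin φ cos λ·ΔX − sin φ sin λ·ΔY + cos φ·ΔZ = −(-0.563343)(-0.530346)(-273.4) − (-0.563343)(-0.847781)(-451.4) + (0.826223)(521.0) = 727.73 m.
Horizontal magnitude = √(ΔE² + ΔN²) = √(7.61² + 727.73²) = 727.77 m.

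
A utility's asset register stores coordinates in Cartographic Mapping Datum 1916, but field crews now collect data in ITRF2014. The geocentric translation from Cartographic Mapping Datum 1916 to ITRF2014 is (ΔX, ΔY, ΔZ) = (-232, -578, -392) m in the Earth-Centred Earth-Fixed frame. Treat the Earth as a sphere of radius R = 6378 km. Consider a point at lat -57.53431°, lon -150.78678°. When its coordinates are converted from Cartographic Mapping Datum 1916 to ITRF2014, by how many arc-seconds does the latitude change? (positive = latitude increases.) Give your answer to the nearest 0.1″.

sin φ = -0.843713, cos φ = 0.536794, sin λ = -0.488061, cos λ = -0.872809.
North component: ΔN = −sin φ cos λ·ΔX − sin φ sin λ·ΔY + cos φ·ΔZ = −(-0.843713)(-0.872809)(-232) − (-0.843713)(-0.488061)(-578) + (0.536794)(-392) = 198.43 m.
1° of latitude spans πR/180 = 111317 m, so Δφ = 198.43 / 111317 × 3600 = 6.417″.

Δφ = 6.4″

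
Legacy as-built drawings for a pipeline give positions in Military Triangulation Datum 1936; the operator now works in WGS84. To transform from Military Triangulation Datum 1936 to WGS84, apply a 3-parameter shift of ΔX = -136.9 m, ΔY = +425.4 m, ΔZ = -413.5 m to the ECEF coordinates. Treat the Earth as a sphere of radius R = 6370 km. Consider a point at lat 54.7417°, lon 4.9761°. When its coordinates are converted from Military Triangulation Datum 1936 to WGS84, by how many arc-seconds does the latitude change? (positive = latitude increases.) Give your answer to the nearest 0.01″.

Δφ = -5.10″

sin φ = 0.816558, cos φ = 0.577263, sin λ = 0.086740, cos λ = 0.996231.
North component: ΔN = −sin φ cos λ·ΔX − sin φ sin λ·ΔY + cos φ·ΔZ = −(0.816558)(0.996231)(-136.9) − (0.816558)(0.086740)(425.4) + (0.577263)(-413.5) = -157.46 m.
1° of latitude spans πR/180 = 111177 m, so Δφ = -157.46 / 111177 × 3600 = -5.099″.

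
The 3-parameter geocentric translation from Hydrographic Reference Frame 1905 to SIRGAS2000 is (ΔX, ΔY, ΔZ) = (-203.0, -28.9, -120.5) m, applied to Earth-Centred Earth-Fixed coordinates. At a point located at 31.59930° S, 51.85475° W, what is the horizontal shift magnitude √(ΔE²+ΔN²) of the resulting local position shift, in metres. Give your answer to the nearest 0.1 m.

The local east axis at (φ, λ) is (−sin λ, cos λ, 0), so ΔE = −sin(-51.85475°)·(-203.0) + cos(-51.85475°)·(-28.9) = -177.50 m.
The local north axis is (−sin φ cos λ, −sin φ sin λ, cos φ), giving ΔN = -65.698 + 11.909 − 102.634 = -156.42 m.
Horizontal magnitude = √(ΔE² + ΔN²) = √((-177.50)² + (-156.42)²) = 236.59 m.

236.6 m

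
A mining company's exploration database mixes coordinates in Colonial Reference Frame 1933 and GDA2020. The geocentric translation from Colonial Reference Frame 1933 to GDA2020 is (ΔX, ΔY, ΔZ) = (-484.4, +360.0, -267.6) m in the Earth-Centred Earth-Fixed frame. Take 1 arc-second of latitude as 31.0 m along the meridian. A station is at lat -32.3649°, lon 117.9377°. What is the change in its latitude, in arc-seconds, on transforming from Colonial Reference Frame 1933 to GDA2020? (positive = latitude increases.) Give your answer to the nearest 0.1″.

Δφ = 2.1″

sin φ = -0.535309, cos φ = 0.844656, sin λ = 0.883458, cos λ = -0.468511.
North component: ΔN = −sin φ cos λ·ΔX − sin φ sin λ·ΔY + cos φ·ΔZ = −(-0.535309)(-0.468511)(-484.4) − (-0.535309)(0.883458)(360.0) + (0.844656)(-267.6) = 65.71 m.
1° of latitude spans 3600 × 31.00 = 111600 m, so Δφ = 65.71 / 111600 × 3600 = 2.120″.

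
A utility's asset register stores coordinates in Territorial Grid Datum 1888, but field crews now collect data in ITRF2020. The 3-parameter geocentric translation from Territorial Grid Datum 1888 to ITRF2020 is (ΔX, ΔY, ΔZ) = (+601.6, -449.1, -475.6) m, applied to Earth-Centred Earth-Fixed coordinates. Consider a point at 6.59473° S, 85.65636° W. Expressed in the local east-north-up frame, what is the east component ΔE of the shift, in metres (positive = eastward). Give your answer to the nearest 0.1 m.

At φ = -6.59473°, λ = -85.65636°: sin φ = -0.114846, cos φ = 0.993383, sin λ = -0.997128, cos λ = 0.075738.
ΔE = −sin λ·ΔX + cos λ·ΔY = −(-0.997128)·(601.6) + (0.075738)·(-449.1) = 565.86 m.

ΔE = 565.9 m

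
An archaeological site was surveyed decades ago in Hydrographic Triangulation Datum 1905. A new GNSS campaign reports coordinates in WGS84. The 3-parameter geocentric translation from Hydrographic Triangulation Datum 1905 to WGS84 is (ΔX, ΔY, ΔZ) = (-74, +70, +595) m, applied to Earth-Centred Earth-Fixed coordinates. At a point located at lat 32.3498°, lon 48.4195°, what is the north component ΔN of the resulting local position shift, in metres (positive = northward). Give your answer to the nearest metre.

The local north axis is (−sin φ cos λ, −sin φ sin λ, cos φ), giving ΔN = 26.279 − 28.018 + 502.654 = 500.92 m.

ΔN = 501 m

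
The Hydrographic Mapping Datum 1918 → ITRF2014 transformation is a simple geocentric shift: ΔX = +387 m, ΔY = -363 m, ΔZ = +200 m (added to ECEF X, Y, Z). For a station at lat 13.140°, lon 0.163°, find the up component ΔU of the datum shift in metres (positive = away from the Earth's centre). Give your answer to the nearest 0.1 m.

ΔU = 421.3 m

At φ = 13.140°, λ = 0.163°: sin φ = 0.227331, cos φ = 0.973817, sin λ = 0.002845, cos λ = 0.999996.
ΔU = cos φ cos λ·ΔX + cos φ sin λ·ΔY + sin φ·ΔZ = (0.973817)(0.999996)(387) + (0.973817)(0.002845)(-363) + (0.227331)(200) = 421.33 m.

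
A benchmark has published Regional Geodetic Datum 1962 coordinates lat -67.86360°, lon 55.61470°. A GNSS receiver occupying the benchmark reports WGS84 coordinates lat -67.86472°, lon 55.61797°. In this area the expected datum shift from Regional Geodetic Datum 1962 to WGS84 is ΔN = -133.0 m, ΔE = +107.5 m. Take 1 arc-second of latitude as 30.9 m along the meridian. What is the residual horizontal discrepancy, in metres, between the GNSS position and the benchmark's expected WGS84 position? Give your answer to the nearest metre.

Observed coordinate differences: Δφ = -0.00112°, Δλ = +0.00327°.
Converting to metres (1° lat = 111240 m, cos φ = 0.376813): observed ΔN = -124.6 m, observed ΔE = 137.1 m.
Subtracting the expected shift leaves a residual of -124.6 − (-133.0) = 8.4 m north and 137.1 − (107.5) = 29.6 m east.
Residual distance = √(8.4² + 29.6²) = 30.7 m.

31 m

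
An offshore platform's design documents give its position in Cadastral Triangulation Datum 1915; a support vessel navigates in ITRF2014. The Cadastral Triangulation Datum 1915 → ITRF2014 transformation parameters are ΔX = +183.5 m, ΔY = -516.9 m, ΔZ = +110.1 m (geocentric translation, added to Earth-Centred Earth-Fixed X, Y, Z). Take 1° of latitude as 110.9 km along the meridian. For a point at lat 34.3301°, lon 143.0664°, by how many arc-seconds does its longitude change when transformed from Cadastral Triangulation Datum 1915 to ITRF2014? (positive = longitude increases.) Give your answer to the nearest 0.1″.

Δλ = 11.9″

sin φ = 0.563960, cos φ = 0.825802, sin λ = 0.600889, cos λ = -0.799332.
East component: ΔE = −sin λ·ΔX + cos λ·ΔY = −(0.600889)(183.5) + (-0.799332)(-516.9) = 302.91 m.
1° of latitude spans 110900 m; at latitude φ, 1° of longitude spans that × cos φ = 91581.5 m, so Δλ = 302.91 / 91581.5 × 3600 = 11.907″.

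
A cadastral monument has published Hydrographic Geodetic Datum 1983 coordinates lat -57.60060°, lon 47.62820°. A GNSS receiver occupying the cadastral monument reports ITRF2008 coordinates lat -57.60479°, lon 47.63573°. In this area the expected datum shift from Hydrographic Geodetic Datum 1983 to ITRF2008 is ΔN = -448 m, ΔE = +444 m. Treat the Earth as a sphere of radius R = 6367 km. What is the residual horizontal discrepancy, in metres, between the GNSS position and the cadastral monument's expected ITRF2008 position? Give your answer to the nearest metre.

18 m

Observed coordinate differences: Δφ = -0.00419°, Δλ = +0.00753°.
Converting to metres (1° lat = 111125 m, cos φ = 0.535818): observed ΔN = -465.6 m, observed ΔE = 448.4 m.
Subtracting the expected shift leaves a residual of -465.6 − (-448) = -17.6 m north and 448.4 − (444) = 4.4 m east.
Residual distance = √((-17.6)² + 4.4²) = 18.1 m.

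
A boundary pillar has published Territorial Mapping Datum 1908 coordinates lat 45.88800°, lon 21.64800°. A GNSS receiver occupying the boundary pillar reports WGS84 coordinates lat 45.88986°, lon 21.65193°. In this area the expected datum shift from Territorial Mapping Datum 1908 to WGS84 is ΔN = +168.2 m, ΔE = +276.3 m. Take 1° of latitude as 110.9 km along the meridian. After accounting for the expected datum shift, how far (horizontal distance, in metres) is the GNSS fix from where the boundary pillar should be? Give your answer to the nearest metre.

47 m

Observed coordinate differences: Δφ = +0.00186°, Δλ = +0.00393°.
Converting to metres (1° lat = 110900 m, cos φ = 0.696063): observed ΔN = 206.3 m, observed ΔE = 303.4 m.
Subtracting the expected shift leaves a residual of 206.3 − (168.2) = 38.1 m north and 303.4 − (276.3) = 27.1 m east.
Residual distance = √(38.1² + 27.1²) = 46.7 m.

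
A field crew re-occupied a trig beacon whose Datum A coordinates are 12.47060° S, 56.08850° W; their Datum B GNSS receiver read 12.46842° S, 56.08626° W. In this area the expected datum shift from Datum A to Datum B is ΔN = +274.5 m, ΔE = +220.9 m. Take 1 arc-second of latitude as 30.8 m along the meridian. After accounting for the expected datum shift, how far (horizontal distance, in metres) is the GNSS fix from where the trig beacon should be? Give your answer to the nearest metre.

39 m

Observed coordinate differences: Δφ = +0.00218°, Δλ = +0.00224°.
Converting to metres (1° lat = 110880 m, cos φ = 0.976407): observed ΔN = 241.7 m, observed ΔE = 242.5 m.
Subtracting the expected shift leaves a residual of 241.7 − (274.5) = -32.8 m north and 242.5 − (220.9) = 21.6 m east.
Residual distance = √((-32.8)² + 21.6²) = 39.3 m.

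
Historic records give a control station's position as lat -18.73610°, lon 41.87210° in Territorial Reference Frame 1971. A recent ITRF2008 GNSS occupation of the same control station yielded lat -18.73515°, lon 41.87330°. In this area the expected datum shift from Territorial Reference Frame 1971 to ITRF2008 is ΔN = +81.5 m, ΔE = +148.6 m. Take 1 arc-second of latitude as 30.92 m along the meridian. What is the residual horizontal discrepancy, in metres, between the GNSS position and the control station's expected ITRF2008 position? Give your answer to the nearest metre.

33 m

Observed coordinate differences: Δφ = +0.00095°, Δλ = +0.00120°.
Converting to metres (1° lat = 111312 m, cos φ = 0.947008): observed ΔN = 105.7 m, observed ΔE = 126.5 m.
Subtracting the expected shift leaves a residual of 105.7 − (81.5) = 24.2 m north and 126.5 − (148.6) = -22.1 m east.
Residual distance = √(24.2² + (-22.1)²) = 32.8 m.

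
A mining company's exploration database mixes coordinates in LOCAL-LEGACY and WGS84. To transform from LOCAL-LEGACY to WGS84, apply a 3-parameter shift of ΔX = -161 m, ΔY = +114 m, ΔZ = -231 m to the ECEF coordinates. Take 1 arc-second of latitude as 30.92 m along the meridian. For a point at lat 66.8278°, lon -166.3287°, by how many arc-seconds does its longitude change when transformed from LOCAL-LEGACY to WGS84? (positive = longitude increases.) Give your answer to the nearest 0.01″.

Δλ = -12.23″

sin φ = 0.919326, cos φ = 0.393496, sin λ = -0.236351, cos λ = -0.971668.
East component: ΔE = −sin λ·ΔX + cos λ·ΔY = −(-0.236351)(-161) + (-0.971668)(114) = -148.82 m.
1° of latitude spans 3600 × 30.92 = 111312 m; at latitude φ, 1° of longitude spans that × cos φ = 43800.8 m, so Δλ = -148.82 / 43800.8 × 3600 = -12.232″.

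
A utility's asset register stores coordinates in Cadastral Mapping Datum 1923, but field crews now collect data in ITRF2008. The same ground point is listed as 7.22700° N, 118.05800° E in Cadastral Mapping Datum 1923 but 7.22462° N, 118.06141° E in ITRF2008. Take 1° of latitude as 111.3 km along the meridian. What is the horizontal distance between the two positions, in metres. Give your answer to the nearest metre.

Δφ = 7.22462° − 7.22700° = -0.00238°; Δλ = 118.06141° − 118.05800° = +0.00341°.
ΔN = Δφ × 111300 = -264.9 m; ΔE = Δλ × 111300 × cos(7.22700°) = +0.00341 × 111300 × 0.992056 = 376.5 m.
Distance = √(ΔE² + ΔN²) = √(376.5² + (-264.9)²) = 460.4 m.

460 m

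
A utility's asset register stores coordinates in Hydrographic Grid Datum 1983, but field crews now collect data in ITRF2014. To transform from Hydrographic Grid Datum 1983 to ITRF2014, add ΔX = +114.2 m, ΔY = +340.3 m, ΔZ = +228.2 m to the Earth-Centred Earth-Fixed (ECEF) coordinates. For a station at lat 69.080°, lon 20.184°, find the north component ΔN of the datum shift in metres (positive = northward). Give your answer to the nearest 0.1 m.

ΔN = -128.3 m

At φ = 69.080°, λ = 20.184°: sin φ = 0.934080, cos φ = 0.357064, sin λ = 0.345036, cos λ = 0.938589.
ΔN = −sin φ cos λ·ΔX − sin φ sin λ·ΔY + cos φ·ΔZ = −(0.934080)(0.938589)(114.2) − (0.934080)(0.345036)(340.3) + (0.357064)(228.2) = -128.31 m.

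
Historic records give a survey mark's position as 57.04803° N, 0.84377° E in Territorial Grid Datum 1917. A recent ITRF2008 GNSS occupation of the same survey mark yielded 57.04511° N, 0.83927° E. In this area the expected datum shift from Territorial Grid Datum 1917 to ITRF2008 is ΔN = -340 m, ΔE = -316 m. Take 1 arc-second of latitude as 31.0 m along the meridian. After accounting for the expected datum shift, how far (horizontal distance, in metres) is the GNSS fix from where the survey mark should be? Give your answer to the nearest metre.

Observed coordinate differences: Δφ = -0.00292°, Δλ = -0.00450°.
Converting to metres (1° lat = 111600 m, cos φ = 0.543936): observed ΔN = -325.9 m, observed ΔE = -273.2 m.
Subtracting the expected shift leaves a residual of -325.9 − (-340) = 14.1 m north and -273.2 − (-316) = 42.8 m east.
Residual distance = √(14.1² + 42.8²) = 45.1 m.

45 m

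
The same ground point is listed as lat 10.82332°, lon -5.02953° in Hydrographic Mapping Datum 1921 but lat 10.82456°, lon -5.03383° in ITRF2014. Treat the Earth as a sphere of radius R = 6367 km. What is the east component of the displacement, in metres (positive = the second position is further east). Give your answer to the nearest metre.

Δφ = 10.82456° − 10.82332° = +0.00124°; Δλ = -5.03383° − -5.02953° = -0.00430°.
1° along a meridian = πR/180 = 111125 m.
ΔN = Δφ × 111125 = 137.8 m; ΔE = Δλ × 111125 × cos(10.82332°) = -0.00430 × 111125 × 0.982211 = -469.3 m.

ΔE = -469 m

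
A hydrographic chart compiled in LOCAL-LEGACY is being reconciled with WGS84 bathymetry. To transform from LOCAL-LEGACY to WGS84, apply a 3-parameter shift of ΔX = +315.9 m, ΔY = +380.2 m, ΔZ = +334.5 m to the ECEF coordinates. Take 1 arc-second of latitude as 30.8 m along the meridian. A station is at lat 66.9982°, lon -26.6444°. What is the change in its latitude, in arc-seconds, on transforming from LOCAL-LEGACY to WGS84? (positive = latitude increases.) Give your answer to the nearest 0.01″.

sin φ = 0.920493, cos φ = 0.390760, sin λ = -0.448452, cos λ = 0.893807.
North component: ΔN = −sin φ cos λ·ΔX − sin φ sin λ·ΔY + cos φ·ΔZ = −(0.920493)(0.893807)(315.9) − (0.920493)(-0.448452)(380.2) + (0.390760)(334.5) = 27.75 m.
1° of latitude spans 3600 × 30.80 = 110880 m, so Δφ = 27.75 / 110880 × 3600 = 0.901″.

Δφ = 0.90″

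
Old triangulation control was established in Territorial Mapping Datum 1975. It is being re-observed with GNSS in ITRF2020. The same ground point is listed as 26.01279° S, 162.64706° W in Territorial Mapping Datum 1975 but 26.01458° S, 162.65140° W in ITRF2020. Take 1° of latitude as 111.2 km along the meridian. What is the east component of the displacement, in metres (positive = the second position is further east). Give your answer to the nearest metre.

ΔE = -434 m

Δφ = -26.01458° − -26.01279° = -0.00179°; Δλ = -162.65140° − -162.64706° = -0.00434°.
ΔN = Δφ × 111200 = -199.0 m; ΔE = Δλ × 111200 × cos(-26.01279°) = -0.00434 × 111200 × 0.898696 = -433.7 m.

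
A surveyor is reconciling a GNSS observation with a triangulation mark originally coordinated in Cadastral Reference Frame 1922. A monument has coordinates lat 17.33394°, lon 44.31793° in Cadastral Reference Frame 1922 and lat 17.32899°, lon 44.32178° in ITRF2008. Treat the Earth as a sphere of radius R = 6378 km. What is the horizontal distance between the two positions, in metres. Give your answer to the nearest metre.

Δφ = 17.32899° − 17.33394° = -0.00495°; Δλ = 44.32178° − 44.31793° = +0.00385°.
1° along a meridian = πR/180 = 111317 m.
ΔN = Δφ × 111317 = -551.0 m; ΔE = Δλ × 111317 × cos(17.33394°) = +0.00385 × 111317 × 0.954584 = 409.1 m.
Distance = √(ΔE² + ΔN²) = √(409.1² + (-551.0)²) = 686.3 m.

686 m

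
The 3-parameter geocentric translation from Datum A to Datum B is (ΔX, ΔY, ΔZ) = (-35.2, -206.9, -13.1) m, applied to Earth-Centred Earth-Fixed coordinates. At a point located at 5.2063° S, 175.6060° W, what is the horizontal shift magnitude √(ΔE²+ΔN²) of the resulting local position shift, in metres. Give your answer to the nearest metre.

204 m

The local east axis at (φ, λ) is (−sin λ, cos λ, 0), so ΔE = −sin(-175.6060°)·(-35.2) + cos(-175.6060°)·(-206.9) = 203.60 m.
The local north axis is (−sin φ cos λ, −sin φ sin λ, cos φ), giving ΔN = 3.185 + 1.438 − 13.046 = -8.42 m.
Horizontal magnitude = √(ΔE² + ΔN²) = √(203.60² + (-8.42)²) = 203.77 m.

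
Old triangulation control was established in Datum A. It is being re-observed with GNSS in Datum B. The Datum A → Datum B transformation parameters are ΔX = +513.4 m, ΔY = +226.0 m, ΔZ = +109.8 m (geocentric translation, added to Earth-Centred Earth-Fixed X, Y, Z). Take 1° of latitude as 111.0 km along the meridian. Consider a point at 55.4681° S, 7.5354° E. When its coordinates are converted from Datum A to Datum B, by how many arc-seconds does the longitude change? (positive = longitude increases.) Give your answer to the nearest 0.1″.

Δλ = 9.0″

sin φ = -0.823811, cos φ = 0.566865, sin λ = 0.131139, cos λ = 0.991364.
East component: ΔE = −sin λ·ΔX + cos λ·ΔY = −(0.131139)(513.4) + (0.991364)(226.0) = 156.72 m.
1° of latitude spans 111000 m; at latitude φ, 1° of longitude spans that × cos φ = 62922.0 m, so Δλ = 156.72 / 62922.0 × 3600 = 8.967″.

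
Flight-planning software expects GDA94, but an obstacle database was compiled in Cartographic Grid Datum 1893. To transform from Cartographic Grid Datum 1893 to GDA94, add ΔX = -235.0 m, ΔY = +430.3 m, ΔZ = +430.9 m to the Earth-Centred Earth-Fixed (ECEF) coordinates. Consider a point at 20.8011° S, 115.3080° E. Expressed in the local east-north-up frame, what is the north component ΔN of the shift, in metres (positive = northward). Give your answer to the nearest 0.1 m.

At φ = -20.8011°, λ = 115.3080°: sin φ = -0.355125, cos φ = 0.934819, sin λ = 0.904023, cos λ = -0.427484.
ΔN = −sin φ cos λ·ΔX − sin φ sin λ·ΔY + cos φ·ΔZ = −(-0.355125)(-0.427484)(-235.0) − (-0.355125)(0.904023)(430.3) + (0.934819)(430.9) = 576.63 m.

ΔN = 576.6 m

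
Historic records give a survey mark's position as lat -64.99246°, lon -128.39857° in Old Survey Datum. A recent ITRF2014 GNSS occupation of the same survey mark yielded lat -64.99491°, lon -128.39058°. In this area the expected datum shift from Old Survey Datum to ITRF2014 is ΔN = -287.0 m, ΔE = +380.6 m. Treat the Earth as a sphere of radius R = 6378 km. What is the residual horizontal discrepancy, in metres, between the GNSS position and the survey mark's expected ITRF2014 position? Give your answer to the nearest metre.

15 m

Observed coordinate differences: Δφ = -0.00245°, Δλ = +0.00799°.
Converting to metres (1° lat = 111317 m, cos φ = 0.422738): observed ΔN = -272.7 m, observed ΔE = 376.0 m.
Subtracting the expected shift leaves a residual of -272.7 − (-287.0) = 14.3 m north and 376.0 − (380.6) = -4.6 m east.
Residual distance = √(14.3² + (-4.6)²) = 15.0 m.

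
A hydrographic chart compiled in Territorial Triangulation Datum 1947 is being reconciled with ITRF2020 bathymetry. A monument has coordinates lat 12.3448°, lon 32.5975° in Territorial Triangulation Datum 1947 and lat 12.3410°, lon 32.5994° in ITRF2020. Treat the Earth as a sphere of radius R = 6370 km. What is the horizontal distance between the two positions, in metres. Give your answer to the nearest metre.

470 m

Δφ = 12.3410° − 12.3448° = -0.0038°; Δλ = 32.5994° − 32.5975° = +0.0019°.
1° along a meridian = πR/180 = 111177 m.
ΔN = Δφ × 111177 = -422.5 m; ΔE = Δλ × 111177 × cos(12.3448°) = +0.0019 × 111177 × 0.976879 = 206.4 m.
Distance = √(ΔE² + ΔN²) = √(206.4² + (-422.5)²) = 470.2 m.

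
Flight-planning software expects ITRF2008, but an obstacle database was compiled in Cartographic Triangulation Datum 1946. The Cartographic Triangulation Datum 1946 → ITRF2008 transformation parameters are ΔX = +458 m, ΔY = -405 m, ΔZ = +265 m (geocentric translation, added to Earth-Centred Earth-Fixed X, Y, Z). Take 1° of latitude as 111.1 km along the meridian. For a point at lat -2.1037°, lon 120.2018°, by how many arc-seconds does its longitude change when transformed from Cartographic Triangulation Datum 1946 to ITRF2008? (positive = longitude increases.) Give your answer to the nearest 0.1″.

sin φ = -0.036708, cos φ = 0.999326, sin λ = 0.864259, cos λ = -0.503047.
East component: ΔE = −sin λ·ΔX + cos λ·ΔY = −(0.864259)(458) + (-0.503047)(-405) = -192.10 m.
1° of latitude spans 111100 m; at latitude φ, 1° of longitude spans that × cos φ = 111025.1 m, so Δλ = -192.10 / 111025.1 × 3600 = -6.229″.

Δλ = -6.2″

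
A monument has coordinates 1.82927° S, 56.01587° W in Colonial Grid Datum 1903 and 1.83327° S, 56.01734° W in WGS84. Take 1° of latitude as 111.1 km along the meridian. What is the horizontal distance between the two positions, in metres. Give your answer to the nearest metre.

473 m

Δφ = -1.83327° − -1.82927° = -0.00400°; Δλ = -56.01734° − -56.01587° = -0.00147°.
ΔN = Δφ × 111100 = -444.4 m; ΔE = Δλ × 111100 × cos(-1.82927°) = -0.00147 × 111100 × 0.999490 = -163.2 m.
Distance = √(ΔE² + ΔN²) = √((-163.2)² + (-444.4)²) = 473.4 m.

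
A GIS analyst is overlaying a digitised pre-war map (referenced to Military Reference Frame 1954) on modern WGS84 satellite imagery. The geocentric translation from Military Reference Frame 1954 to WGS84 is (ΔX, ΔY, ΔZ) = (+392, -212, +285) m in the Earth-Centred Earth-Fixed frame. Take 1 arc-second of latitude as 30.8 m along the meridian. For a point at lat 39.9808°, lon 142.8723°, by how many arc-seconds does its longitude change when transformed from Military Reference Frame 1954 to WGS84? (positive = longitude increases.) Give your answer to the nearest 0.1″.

Δλ = -2.9″

sin φ = 0.642531, cos φ = 0.766260, sin λ = 0.603594, cos λ = -0.797292.
East component: ΔE = −sin λ·ΔX + cos λ·ΔY = −(0.603594)(392) + (-0.797292)(-212) = -67.58 m.
1° of latitude spans 3600 × 30.80 = 110880 m; at latitude φ, 1° of longitude spans that × cos φ = 84962.9 m, so Δλ = -67.58 / 84962.9 × 3600 = -2.864″.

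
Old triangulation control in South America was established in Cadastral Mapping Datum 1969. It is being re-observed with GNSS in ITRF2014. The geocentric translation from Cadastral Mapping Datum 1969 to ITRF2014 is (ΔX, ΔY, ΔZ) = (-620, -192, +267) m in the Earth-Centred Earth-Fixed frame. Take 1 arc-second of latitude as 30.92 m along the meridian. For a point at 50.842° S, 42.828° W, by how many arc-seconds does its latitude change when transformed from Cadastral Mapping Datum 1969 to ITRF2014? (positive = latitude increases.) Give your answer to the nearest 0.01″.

Δφ = -2.68″

sin φ = -0.775408, cos φ = 0.631461, sin λ = -0.679800, cos λ = 0.733398.
North component: ΔN = −sin φ cos λ·ΔX − sin φ sin λ·ΔY + cos φ·ΔZ = −(-0.775408)(0.733398)(-620) − (-0.775408)(-0.679800)(-192) + (0.631461)(267) = -82.78 m.
1° of latitude spans 3600 × 30.92 = 111312 m, so Δφ = -82.78 / 111312 × 3600 = -2.677″.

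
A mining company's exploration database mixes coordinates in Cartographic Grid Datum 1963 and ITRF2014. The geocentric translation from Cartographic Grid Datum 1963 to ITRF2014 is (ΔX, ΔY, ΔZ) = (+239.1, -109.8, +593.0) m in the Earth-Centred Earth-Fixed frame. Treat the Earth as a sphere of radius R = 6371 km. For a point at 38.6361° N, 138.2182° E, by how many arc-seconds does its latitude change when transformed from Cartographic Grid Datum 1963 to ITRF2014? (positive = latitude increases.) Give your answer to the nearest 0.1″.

sin φ = 0.624372, cos φ = 0.781127, sin λ = 0.666296, cos λ = -0.745688.
North component: ΔN = −sin φ cos λ·ΔX − sin φ sin λ·ΔY + cos φ·ΔZ = −(0.624372)(-0.745688)(239.1) − (0.624372)(0.666296)(-109.8) + (0.781127)(593.0) = 620.21 m.
1° of latitude spans πR/180 = 111195 m, so Δφ = 620.21 / 111195 × 3600 = 20.080″.

Δφ = 20.1″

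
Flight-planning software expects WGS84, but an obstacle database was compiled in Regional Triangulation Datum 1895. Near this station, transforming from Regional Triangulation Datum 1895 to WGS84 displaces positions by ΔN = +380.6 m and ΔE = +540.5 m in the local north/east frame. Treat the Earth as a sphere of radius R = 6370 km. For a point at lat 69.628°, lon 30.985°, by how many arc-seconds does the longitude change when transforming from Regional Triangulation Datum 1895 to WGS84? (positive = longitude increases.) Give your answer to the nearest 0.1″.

Δλ = 50.3″

At latitude 69.628°, cos φ = 0.348114.
One radian of longitude at latitude φ spans R cos φ, so Δλ = ΔE / (R cos φ) = 540.5 / (6370000 × 0.348114) = 2.4374e-04 rad = 50.276″.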